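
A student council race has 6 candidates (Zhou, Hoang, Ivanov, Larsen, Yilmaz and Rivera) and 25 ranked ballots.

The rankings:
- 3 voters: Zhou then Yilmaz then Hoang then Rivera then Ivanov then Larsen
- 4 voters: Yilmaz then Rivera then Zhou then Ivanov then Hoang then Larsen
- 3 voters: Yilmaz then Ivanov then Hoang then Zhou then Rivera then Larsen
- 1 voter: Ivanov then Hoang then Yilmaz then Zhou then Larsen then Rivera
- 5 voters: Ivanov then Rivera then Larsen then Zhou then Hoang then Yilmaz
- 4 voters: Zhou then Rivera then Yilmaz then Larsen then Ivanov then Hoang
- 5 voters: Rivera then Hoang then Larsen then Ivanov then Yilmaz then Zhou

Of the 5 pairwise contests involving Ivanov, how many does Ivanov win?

3

Ivanov against each rival (25 voters):
Ivanov vs Zhou: Ivanov is ranked higher on 3+1+5+5 = 14 ballots, Zhou on 11. Ivanov wins 14–11.
Ivanov vs Hoang: Ivanov wins 17–8.
Ivanov vs Larsen: 3+4+3+1+5 = 16 for Ivanov, 9 for Larsen — Ivanov by 16–9.
Ivanov vs Yilmaz: Yilmaz wins 14–11.
Ivanov–Rivera: Rivera 16–9.
Ivanov beats Zhou, Hoang, Larsen; loses to Yilmaz, Rivera — 3 pairwise wins.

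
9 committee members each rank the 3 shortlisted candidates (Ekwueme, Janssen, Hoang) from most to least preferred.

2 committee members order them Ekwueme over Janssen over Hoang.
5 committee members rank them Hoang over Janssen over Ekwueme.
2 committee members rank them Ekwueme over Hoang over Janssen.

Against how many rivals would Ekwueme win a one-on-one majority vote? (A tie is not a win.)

Ekwueme against each rival (9 committee members):
Ekwueme vs Janssen: Ekwueme preferred on 2+2 = 4 ballots; Janssen wins 5–4.
Ekwueme vs Hoang: 4 to 5, Hoang.
Ekwueme beats no one; loses to Janssen, Hoang — 0 pairwise wins.

0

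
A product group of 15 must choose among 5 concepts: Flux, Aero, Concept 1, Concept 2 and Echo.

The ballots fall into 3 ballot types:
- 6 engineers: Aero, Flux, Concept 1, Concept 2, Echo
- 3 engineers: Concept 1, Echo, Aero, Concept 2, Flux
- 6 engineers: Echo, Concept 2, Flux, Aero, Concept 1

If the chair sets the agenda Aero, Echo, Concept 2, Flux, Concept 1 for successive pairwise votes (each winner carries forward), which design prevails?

Round 1: Aero vs Echo — 6–9, Echo advances.
Round 2: Echo vs Concept 2 — 9–6, Echo advances.
Round 3: Echo vs Flux — 9–6, Echo advances.
Round 4: Echo vs Concept 1 — 6–9, Concept 1 advances.
Concept 1 survives the agenda.

Concept 1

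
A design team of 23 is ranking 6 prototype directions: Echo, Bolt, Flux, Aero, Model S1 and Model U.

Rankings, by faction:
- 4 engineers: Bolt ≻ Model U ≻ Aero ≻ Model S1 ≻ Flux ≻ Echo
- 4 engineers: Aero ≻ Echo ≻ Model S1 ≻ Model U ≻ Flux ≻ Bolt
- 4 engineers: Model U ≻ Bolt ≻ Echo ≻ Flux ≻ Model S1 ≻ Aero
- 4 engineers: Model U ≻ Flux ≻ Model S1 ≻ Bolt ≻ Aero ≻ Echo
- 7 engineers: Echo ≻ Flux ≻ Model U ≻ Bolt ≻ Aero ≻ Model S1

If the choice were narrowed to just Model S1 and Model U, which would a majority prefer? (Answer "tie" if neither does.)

Model U

Ballots ranking Model S1 above Model U: 4.
Ballots ranking Model U above Model S1: 23 − 4 = 19.
Model U wins the head-to-head 19–4.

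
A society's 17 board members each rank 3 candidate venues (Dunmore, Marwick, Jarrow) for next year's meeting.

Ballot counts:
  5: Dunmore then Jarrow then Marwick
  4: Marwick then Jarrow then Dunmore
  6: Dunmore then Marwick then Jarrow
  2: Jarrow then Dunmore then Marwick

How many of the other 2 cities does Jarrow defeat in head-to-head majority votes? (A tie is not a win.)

0

Jarrow against each rival (17 organisers):
Jarrow vs Dunmore: Jarrow is ranked higher on 4+2 = 6 ballots, Dunmore on 11. Dunmore wins 11–6.
Jarrow vs Marwick: Marwick, 10–7.
Jarrow beats no one; loses to Dunmore, Marwick — 0 pairwise wins.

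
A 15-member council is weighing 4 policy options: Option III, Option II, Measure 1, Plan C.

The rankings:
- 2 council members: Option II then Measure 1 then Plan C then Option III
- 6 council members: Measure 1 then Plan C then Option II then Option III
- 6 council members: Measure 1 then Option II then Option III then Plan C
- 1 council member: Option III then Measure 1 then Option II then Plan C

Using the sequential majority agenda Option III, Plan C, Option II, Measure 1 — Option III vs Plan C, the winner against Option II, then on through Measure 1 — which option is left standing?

Round 1: Option III vs Plan C — 7–8, Plan C advances.
Round 2: Plan C vs Option II — 6–9, Option II advances.
Round 3: Option II vs Measure 1 — 2–13, Measure 1 advances.
The agenda winner is Measure 1.

Measure 1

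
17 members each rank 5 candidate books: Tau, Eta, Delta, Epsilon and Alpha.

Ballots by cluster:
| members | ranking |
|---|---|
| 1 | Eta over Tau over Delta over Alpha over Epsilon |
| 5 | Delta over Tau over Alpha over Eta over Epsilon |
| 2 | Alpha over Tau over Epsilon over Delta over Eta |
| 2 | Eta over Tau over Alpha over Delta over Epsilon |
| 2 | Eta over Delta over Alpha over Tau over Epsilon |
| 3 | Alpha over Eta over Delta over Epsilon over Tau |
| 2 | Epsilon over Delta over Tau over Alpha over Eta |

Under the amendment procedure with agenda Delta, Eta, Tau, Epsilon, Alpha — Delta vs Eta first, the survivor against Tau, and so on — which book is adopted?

Delta

Round 1: Delta vs Eta — 9–8, Delta advances.
Round 2: Delta vs Tau — 12–5, Delta advances.
Round 3: Delta vs Epsilon — 13–4, Delta advances.
Round 4: Delta vs Alpha — 10–7, Delta advances.
The agenda winner is Delta.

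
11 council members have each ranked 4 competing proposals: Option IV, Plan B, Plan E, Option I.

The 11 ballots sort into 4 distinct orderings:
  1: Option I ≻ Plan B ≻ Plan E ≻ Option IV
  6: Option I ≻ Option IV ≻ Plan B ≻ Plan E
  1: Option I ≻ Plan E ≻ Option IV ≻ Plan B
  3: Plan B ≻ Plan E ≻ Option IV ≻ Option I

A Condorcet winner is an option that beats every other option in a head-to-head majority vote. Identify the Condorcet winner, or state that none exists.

Option I

Pairwise majorities:
Option IV vs Plan B: Option IV, 7–4.
Option IV–Plan E: Option IV 6–5.
Option IV vs Option I: Option I wins 8–3.
Plan B vs Plan E: Plan B wins 10–1.
Plan B vs Option I: Option I, 8–3.
Plan E–Option I: Option I 8–3.
Option I defeats every rival head-to-head and is the Condorcet winner.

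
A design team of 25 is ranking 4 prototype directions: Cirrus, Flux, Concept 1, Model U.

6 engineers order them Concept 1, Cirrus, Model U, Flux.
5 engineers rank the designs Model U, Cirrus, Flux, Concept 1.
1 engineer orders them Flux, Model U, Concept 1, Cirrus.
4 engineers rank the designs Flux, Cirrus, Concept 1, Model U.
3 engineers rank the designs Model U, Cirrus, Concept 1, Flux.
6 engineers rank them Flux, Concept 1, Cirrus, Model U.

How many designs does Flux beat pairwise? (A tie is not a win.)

Flux against each rival (25 engineers):
Flux vs Cirrus: Cirrus, 14–11.
Flux vs Concept 1: Flux preferred on 5+1+4+6 = 16 ballots; Flux wins 16–9.
Flux vs Model U: Model U wins 14–11.
Flux beats Concept 1; loses to Cirrus, Model U — 1 pairwise win.

1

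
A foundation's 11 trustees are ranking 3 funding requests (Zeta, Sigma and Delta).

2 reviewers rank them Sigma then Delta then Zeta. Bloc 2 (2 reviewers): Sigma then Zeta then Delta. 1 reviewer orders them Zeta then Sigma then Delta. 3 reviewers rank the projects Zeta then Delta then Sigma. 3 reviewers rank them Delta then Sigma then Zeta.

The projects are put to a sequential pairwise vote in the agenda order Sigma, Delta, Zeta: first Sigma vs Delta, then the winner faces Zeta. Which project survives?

Round 1: Sigma vs Delta — 5–6, Delta advances.
Round 2: Delta vs Zeta — 5–6, Zeta advances.
Zeta survives the agenda.

Zeta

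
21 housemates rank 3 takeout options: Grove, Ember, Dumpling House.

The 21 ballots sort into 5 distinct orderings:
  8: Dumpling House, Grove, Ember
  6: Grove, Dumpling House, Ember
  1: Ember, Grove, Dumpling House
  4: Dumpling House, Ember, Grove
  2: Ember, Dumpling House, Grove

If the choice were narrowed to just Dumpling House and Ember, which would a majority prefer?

Ballots ranking Dumpling House above Ember: 8 + 6 + 4 = 18.
Ballots ranking Ember above Dumpling House: 21 − 18 = 3.
Dumpling House wins the head-to-head 18–3.

Dumpling House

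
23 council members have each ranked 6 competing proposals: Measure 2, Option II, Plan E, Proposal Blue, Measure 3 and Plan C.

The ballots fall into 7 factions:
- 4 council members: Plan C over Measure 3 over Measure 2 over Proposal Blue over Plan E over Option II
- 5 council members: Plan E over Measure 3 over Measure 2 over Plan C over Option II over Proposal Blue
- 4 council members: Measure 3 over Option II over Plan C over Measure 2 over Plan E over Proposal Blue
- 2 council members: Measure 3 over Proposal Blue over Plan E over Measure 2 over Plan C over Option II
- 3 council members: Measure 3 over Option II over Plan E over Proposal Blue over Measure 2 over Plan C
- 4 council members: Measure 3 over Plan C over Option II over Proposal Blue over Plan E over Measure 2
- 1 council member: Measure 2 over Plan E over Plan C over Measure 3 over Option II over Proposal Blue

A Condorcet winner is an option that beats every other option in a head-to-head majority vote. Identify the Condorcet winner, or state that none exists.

Head-to-head results (23 council members):
Measure 2 vs Option II: Measure 2, 12–11.
Measure 2 vs Plan E: 4+4+1 = 9 for Measure 2, 14 for Plan E — Plan E by 14–9.
Measure 2 vs Proposal Blue: Measure 2, 14–9.
Measure 2 vs Measure 3: Measure 3 wins 22–1.
Measure 2 vs Plan C: Plan C wins 12–11.
Option II vs Plan E: 11 to 12, Plan E.
Option II vs Proposal Blue: Option II wins 17–6.
Option II–Measure 3: Measure 3 23–0.
Option II vs Plan C: 4+3 = 7 for Option II, 16 for Plan C — Plan C by 16–7.
Plan E–Proposal Blue: Plan E 13–10.
Plan E vs Measure 3: Plan E is ranked higher on 5+1 = 6 ballots, Measure 3 on 17. Measure 3 wins 17–6.
Plan E vs Plan C: Plan C wins 12–11.
Proposal Blue vs Measure 3: 0 to 23, Measure 3.
Proposal Blue vs Plan C: Plan C, 18–5.
Measure 3 vs Plan C: Measure 3 wins 18–5.
Measure 3 defeats every rival head-to-head and is the Condorcet winner.

Measure 3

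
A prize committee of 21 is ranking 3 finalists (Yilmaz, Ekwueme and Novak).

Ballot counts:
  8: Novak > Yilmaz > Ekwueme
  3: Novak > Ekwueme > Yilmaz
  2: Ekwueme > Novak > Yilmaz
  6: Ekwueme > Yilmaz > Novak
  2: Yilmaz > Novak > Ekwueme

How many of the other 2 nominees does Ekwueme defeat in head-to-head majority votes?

1

Ekwueme against each rival (21 jurors):
Ekwueme vs Yilmaz: Ekwueme wins 11–10.
Ekwueme vs Novak: Novak, 13–8.
Ekwueme beats Yilmaz; loses to Novak — 1 pairwise win.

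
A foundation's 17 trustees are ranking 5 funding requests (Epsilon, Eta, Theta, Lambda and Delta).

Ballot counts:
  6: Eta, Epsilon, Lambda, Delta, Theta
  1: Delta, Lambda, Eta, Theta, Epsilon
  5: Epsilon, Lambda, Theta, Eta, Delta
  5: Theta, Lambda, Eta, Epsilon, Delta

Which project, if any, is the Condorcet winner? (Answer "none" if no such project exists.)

none

Head-to-head results (17 reviewers):
Epsilon vs Eta: Epsilon preferred on 5 ballots; Eta wins 12–5.
Epsilon vs Theta: Epsilon preferred on 6+5 = 11 ballots; Epsilon wins 11–6.
Epsilon vs Lambda: 6+5 = 11 for Epsilon, 6 for Lambda — Epsilon by 11–6.
Epsilon vs Delta: 6+5+5 = 16 for Epsilon, 1 for Delta — Epsilon by 16–1.
Eta vs Theta: 7 to 10, Theta.
Eta vs Lambda: 6 for Eta, 11 for Lambda — Lambda by 11–6.
Eta vs Delta: 6+5+5 = 16 for Eta, 1 for Delta — Eta by 16–1.
Theta vs Lambda: Theta is ranked higher on 5 ballots, Lambda on 12. Lambda wins 12–5.
Theta vs Delta: 10 to 7, Theta.
Lambda vs Delta: 16 to 1, Lambda.
No project is unbeaten: Epsilon loses to Eta; Eta loses to Theta; Theta loses to Epsilon; Lambda loses to Epsilon; Delta loses to Epsilon. In particular Epsilon → Theta → Eta → Epsilon is a majority cycle — no Condorcet winner exists.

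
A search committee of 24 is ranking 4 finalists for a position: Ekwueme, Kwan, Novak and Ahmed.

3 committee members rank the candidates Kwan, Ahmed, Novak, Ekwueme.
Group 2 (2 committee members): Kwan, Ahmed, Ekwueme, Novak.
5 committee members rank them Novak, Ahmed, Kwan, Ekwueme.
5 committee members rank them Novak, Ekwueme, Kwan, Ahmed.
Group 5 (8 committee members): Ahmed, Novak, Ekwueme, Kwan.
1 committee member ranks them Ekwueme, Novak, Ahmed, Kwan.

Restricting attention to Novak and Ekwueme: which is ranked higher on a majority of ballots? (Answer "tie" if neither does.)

Novak

Ballots ranking Novak above Ekwueme: 3 + 5 + 5 + 8 = 21.
Ballots ranking Ekwueme above Novak: 24 − 21 = 3.
Novak wins the head-to-head 21–3.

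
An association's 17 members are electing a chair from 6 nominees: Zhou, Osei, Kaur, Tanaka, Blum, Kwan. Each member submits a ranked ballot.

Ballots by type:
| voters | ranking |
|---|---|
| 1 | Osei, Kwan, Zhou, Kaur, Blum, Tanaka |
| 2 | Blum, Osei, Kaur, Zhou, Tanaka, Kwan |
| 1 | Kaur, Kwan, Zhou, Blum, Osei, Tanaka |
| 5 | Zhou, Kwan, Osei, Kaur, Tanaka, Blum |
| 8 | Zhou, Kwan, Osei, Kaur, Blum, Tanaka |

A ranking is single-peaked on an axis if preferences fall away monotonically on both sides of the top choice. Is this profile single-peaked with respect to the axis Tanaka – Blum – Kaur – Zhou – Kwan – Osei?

no

Axis positions: Tanaka=1, Blum=2, Kaur=3, Zhou=4, Kwan=5, Osei=6.
Type 1 (peak Osei at position 6): ranking walks positions 6-5-4-3-2-1, expanding outward from the peak — single-peaked.
Type 2: ranking walks positions 2-6-3-4-1-5; Osei is ranked above Kaur even though Kaur lies between Osei and the peak Blum on the axis — preferences dip and rise again. Not single-peaked.
Type 3: ranking walks positions 3-5-4-2-6-1; Kwan is ranked above Zhou even though Zhou lies between Kwan and the peak Kaur on the axis — preferences dip and rise again. Not single-peaked.
Type 4: ranking walks positions 4-5-6-3-1-2; Tanaka is ranked above Blum even though Blum lies between Tanaka and the peak Zhou on the axis — preferences dip and rise again. Not single-peaked.
Type 5 (peak Zhou at position 4): ranking walks positions 4-5-6-3-2-1, expanding outward from the peak — single-peaked.
Type 2 violates single-peakedness, so the profile is not single-peaked on this axis.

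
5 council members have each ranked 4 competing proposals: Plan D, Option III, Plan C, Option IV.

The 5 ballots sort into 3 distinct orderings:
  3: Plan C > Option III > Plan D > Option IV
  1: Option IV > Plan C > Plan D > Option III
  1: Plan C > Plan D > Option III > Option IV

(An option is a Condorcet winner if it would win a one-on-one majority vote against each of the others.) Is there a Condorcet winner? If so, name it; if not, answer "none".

Plan C

Head-to-head results (5 council members):
Plan D vs Option III: Plan D is ranked higher on 1+1 = 2 ballots, Option III on 3. Option III wins 3–2.
Plan D vs Plan C: Plan D preferred on 0 ballots; Plan C wins 5–0.
Plan D vs Option IV: 3+1 = 4 for Plan D, 1 for Option IV — Plan D by 4–1.
Option III vs Plan C: Option III is ranked higher on 0 ballots, Plan C on 5. Plan C wins 5–0.
Option III vs Option IV: 4 to 1, Option III.
Plan C vs Option IV: 3+1 = 4 for Plan C, 1 for Option IV — Plan C by 4–1.
Plan C beats each of Plan D, Option III, Option IV — Plan C is the Condorcet winner.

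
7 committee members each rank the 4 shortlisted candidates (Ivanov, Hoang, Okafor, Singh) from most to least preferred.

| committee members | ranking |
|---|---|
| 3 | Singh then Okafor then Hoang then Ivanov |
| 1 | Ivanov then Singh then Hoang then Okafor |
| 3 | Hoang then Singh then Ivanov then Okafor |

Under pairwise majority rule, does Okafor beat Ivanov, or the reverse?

Ivanov

Ballots ranking Okafor above Ivanov: 3.
Ballots ranking Ivanov above Okafor: 7 − 3 = 4.
Ivanov wins the head-to-head 4–3.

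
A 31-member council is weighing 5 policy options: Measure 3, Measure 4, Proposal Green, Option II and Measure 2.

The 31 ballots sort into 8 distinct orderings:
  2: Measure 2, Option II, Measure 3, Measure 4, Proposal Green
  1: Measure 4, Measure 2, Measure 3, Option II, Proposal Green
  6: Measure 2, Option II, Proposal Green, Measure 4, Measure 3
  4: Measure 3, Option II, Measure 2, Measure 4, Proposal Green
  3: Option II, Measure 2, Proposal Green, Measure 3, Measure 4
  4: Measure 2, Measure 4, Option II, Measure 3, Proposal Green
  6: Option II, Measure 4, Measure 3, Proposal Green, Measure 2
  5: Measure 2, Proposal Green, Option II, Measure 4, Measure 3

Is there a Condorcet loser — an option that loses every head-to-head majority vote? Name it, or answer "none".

Proposal Green

Pairwise majorities:
Measure 3 vs Measure 4: Measure 3 is ranked higher on 2+4+3 = 9 ballots, Measure 4 on 22. Measure 4 wins 22–9.
Measure 3 vs Proposal Green: 2+1+4+4+6 = 17 for Measure 3, 14 for Proposal Green — Measure 3 by 17–14.
Measure 3 vs Option II: Option II wins 26–5.
Measure 3 vs Measure 2: Measure 3 preferred on 4+6 = 10 ballots; Measure 2 wins 21–10.
Measure 4–Proposal Green: Measure 4 17–14.
Measure 4 vs Option II: Measure 4 preferred on 1+4 = 5 ballots; Option II wins 26–5.
Measure 4 vs Measure 2: Measure 2 wins 24–7.
Proposal Green–Option II: Option II 26–5.
Proposal Green vs Measure 2: Proposal Green preferred on 6 ballots; Measure 2 wins 25–6.
Option II vs Measure 2: Measure 2 wins 18–13.
Proposal Green is beaten in every head-to-head and is the Condorcet loser.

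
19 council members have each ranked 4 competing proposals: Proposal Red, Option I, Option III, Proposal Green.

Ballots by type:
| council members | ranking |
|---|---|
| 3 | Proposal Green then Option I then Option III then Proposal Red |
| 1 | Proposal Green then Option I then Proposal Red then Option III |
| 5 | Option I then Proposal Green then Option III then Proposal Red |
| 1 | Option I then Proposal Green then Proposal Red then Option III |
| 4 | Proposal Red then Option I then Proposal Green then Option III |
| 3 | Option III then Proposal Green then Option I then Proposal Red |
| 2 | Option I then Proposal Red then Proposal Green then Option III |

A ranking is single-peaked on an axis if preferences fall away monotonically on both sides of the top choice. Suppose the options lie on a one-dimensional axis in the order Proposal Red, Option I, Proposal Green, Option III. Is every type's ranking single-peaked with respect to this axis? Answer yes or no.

yes

Axis positions: Proposal Red=1, Option I=2, Proposal Green=3, Option III=4.
Type 1 (peak Proposal Green at position 3): ranking walks positions 3-2-4-1, expanding outward from the peak — single-peaked.
Type 2 (peak Proposal Green at position 3): ranking walks positions 3-2-1-4, expanding outward from the peak — single-peaked.
Type 3 (peak Option I at position 2): ranking walks positions 2-3-4-1, expanding outward from the peak — single-peaked.
Type 4 (peak Option I at position 2): ranking walks positions 2-3-1-4, expanding outward from the peak — single-peaked.
Type 5 (peak Proposal Red at position 1): ranking walks positions 1-2-3-4, expanding outward from the peak — single-peaked.
Type 6 (peak Option III at position 4): ranking walks positions 4-3-2-1, expanding outward from the peak — single-peaked.
Type 7 (peak Option I at position 2): ranking walks positions 2-1-3-4, expanding outward from the peak — single-peaked.
Every ranking is single-peaked on this axis.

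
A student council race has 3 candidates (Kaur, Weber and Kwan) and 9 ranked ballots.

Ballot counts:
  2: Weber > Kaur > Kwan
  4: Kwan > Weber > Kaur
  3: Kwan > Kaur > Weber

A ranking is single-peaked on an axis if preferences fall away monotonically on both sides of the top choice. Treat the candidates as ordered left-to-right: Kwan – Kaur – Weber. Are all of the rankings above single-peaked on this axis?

no

Axis positions: Kwan=1, Kaur=2, Weber=3.
Cluster 1 (peak Weber at position 3): ranking walks positions 3-2-1, expanding outward from the peak — single-peaked.
Cluster 2: ranking walks positions 1-3-2; Weber is ranked above Kaur even though Kaur lies between Weber and the peak Kwan on the axis — preferences dip and rise again. Not single-peaked.
Cluster 3 (peak Kwan at position 1): ranking walks positions 1-2-3, expanding outward from the peak — single-peaked.
Cluster 2 violates single-peakedness, so the profile is not single-peaked on this axis.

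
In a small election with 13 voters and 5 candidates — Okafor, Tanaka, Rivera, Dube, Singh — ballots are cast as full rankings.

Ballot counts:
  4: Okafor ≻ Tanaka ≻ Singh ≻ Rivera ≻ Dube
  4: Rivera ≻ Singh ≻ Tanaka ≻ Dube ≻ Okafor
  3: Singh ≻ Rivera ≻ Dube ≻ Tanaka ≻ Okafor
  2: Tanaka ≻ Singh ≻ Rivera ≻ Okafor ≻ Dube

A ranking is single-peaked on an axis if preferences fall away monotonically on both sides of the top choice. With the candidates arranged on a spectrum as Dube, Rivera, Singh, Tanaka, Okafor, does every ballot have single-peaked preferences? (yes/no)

Axis positions: Dube=1, Rivera=2, Singh=3, Tanaka=4, Okafor=5.
Type 1 (peak Okafor at position 5): ranking walks positions 5-4-3-2-1, expanding outward from the peak — single-peaked.
Type 2 (peak Rivera at position 2): ranking walks positions 2-3-4-1-5, expanding outward from the peak — single-peaked.
Type 3 (peak Singh at position 3): ranking walks positions 3-2-1-4-5, expanding outward from the peak — single-peaked.
Type 4 (peak Tanaka at position 4): ranking walks positions 4-3-2-5-1, expanding outward from the peak — single-peaked.
Every ranking is single-peaked on this axis.

yes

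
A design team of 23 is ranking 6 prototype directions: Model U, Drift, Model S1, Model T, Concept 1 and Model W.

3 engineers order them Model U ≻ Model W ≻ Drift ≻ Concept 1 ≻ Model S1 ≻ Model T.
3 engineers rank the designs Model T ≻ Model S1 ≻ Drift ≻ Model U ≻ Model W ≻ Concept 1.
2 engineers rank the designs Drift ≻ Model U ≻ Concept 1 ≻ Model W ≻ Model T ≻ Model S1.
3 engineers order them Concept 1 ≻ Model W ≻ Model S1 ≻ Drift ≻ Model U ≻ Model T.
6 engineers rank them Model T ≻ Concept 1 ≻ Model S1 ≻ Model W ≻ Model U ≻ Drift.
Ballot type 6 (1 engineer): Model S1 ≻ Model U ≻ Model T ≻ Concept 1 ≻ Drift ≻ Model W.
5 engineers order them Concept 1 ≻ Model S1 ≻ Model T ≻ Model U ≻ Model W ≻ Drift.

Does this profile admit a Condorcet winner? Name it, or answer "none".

Pairwise majorities:
Model U vs Drift: Model U preferred on 3+6+1+5 = 15 ballots; Model U wins 15–8.
Model U vs Model S1: Model U preferred on 3+2 = 5 ballots; Model S1 wins 18–5.
Model U vs Model T: Model U preferred on 3+2+3+1 = 9 ballots; Model T wins 14–9.
Model U vs Concept 1: Model U preferred on 3+3+2+1 = 9 ballots; Concept 1 wins 14–9.
Model U vs Model W: 3+3+2+1+5 = 14 for Model U, 9 for Model W — Model U by 14–9.
Drift vs Model S1: 3+2 = 5 for Drift, 18 for Model S1 — Model S1 by 18–5.
Drift vs Model T: 3+2+3 = 8 for Drift, 15 for Model T — Model T by 15–8.
Drift vs Concept 1: Drift preferred on 3+3+2 = 8 ballots; Concept 1 wins 15–8.
Drift vs Model W: Drift preferred on 3+2+1 = 6 ballots; Model W wins 17–6.
Model S1 vs Model T: Model S1 is ranked higher on 3+3+1+5 = 12 ballots, Model T on 11. Model S1 wins 12–11.
Model S1 vs Concept 1: 4 to 19, Concept 1.
Model S1 vs Model W: 15 to 8, Model S1.
Model T vs Concept 1: 10 to 13, Concept 1.
Model T vs Model W: 3+6+1+5 = 15 for Model T, 8 for Model W — Model T by 15–8.
Concept 1 vs Model W: 17 to 6, Concept 1.
Concept 1 defeats every rival head-to-head and is the Condorcet winner.

Concept 1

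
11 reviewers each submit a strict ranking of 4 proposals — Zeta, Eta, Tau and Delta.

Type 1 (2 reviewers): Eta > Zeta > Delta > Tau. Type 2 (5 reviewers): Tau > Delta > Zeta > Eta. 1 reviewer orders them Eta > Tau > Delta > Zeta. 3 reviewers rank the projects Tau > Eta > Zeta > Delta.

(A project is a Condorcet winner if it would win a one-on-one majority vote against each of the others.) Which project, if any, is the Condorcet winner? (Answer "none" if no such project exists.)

Tau

Check each pair by majority over 11 ballots:
Zeta vs Eta: Zeta preferred on 5 ballots; Eta wins 6–5.
Zeta vs Tau: Zeta is ranked higher on 2 ballots, Tau on 9. Tau wins 9–2.
Zeta–Delta: Delta 6–5.
Eta vs Tau: Tau wins 8–3.
Eta–Delta: Eta 6–5.
Tau vs Delta: Tau preferred on 5+1+3 = 9 ballots; Tau wins 9–2.
Tau beats each of Zeta, Eta, Delta — Tau is the Condorcet winner.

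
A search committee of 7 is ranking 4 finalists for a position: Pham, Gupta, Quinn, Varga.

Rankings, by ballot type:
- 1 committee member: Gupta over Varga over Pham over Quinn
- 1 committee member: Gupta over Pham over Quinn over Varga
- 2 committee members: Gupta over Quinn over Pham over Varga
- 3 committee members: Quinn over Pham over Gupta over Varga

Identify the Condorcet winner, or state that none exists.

Gupta

Check each pair by majority over 7 ballots:
Pham vs Gupta: Gupta wins 4–3.
Pham–Quinn: Quinn 5–2.
Pham vs Varga: Pham preferred on 1+2+3 = 6 ballots; Pham wins 6–1.
Gupta vs Quinn: 1+1+2 = 4 for Gupta, 3 for Quinn — Gupta by 4–3.
Gupta vs Varga: Gupta, 7–0.
Quinn vs Varga: Quinn is ranked higher on 1+2+3 = 6 ballots, Varga on 1. Quinn wins 6–1.
Gupta beats each of Pham, Quinn, Varga — Gupta is the Condorcet winner.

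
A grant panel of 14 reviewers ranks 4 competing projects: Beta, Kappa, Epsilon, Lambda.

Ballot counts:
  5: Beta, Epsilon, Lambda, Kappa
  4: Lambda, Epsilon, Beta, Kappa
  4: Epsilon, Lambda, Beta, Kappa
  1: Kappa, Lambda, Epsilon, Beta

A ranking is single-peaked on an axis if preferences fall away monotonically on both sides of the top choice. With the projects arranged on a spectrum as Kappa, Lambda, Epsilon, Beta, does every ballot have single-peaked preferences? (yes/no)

yes

Axis positions: Kappa=1, Lambda=2, Epsilon=3, Beta=4.
Cluster 1 (peak Beta at position 4): ranking walks positions 4-3-2-1, expanding outward from the peak — single-peaked.
Cluster 2 (peak Lambda at position 2): ranking walks positions 2-3-4-1, expanding outward from the peak — single-peaked.
Cluster 3 (peak Epsilon at position 3): ranking walks positions 3-2-4-1, expanding outward from the peak — single-peaked.
Cluster 4 (peak Kappa at position 1): ranking walks positions 1-2-3-4, expanding outward from the peak — single-peaked.
Every ranking is single-peaked on this axis.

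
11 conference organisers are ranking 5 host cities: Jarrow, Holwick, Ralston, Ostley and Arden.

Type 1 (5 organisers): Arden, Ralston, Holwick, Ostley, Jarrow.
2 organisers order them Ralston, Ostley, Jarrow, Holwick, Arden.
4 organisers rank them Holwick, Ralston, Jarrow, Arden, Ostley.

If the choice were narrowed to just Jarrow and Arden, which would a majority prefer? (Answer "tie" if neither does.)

Ballots ranking Jarrow above Arden: 2 + 4 = 6.
Ballots ranking Arden above Jarrow: 11 − 6 = 5.
Jarrow wins the head-to-head 6–5.

Jarrow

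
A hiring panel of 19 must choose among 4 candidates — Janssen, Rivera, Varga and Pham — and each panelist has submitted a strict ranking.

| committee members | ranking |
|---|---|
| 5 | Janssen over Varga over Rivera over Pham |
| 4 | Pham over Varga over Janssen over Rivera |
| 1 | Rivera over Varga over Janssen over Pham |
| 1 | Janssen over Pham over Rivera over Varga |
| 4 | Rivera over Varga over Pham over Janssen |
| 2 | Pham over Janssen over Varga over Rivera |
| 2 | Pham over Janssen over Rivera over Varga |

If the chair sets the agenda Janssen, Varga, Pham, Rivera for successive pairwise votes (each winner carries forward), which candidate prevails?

Rivera

Round 1: Janssen vs Varga — 10–9, Janssen advances.
Round 2: Janssen vs Pham — 7–12, Pham advances.
Round 3: Pham vs Rivera — 9–10, Rivera advances.
The agenda winner is Rivera.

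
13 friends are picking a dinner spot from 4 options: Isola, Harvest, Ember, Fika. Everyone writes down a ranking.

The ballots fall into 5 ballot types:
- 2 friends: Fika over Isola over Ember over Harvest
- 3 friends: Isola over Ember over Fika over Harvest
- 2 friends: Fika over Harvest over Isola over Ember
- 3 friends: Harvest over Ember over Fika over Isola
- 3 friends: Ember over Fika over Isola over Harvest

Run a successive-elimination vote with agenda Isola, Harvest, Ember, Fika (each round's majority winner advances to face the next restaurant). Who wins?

Fika

Round 1: Isola vs Harvest — 8–5, Isola advances.
Round 2: Isola vs Ember — 7–6, Isola advances.
Round 3: Isola vs Fika — 3–10, Fika advances.
The agenda winner is Fika.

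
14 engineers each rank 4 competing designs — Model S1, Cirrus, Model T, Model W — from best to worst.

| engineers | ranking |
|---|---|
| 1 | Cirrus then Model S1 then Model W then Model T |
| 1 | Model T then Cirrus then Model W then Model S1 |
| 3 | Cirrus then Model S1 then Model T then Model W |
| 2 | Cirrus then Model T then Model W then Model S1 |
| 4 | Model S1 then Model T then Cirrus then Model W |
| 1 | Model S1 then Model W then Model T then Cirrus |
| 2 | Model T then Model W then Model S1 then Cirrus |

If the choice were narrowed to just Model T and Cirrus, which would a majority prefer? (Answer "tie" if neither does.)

Ballots ranking Model T above Cirrus: 1 + 4 + 1 + 2 = 8.
Ballots ranking Cirrus above Model T: 14 − 8 = 6.
Model T wins the head-to-head 8–6.

Model T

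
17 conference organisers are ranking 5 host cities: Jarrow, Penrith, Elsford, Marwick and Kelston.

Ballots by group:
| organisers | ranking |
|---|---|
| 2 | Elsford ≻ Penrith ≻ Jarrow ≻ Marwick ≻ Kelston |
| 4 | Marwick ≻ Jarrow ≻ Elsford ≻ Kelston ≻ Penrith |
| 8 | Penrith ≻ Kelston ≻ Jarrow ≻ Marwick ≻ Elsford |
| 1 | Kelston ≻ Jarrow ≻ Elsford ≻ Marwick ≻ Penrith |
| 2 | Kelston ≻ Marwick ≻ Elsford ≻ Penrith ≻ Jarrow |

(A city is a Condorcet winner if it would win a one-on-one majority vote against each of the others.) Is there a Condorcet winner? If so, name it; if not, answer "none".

none

Pairwise majorities:
Jarrow vs Penrith: Penrith wins 12–5.
Jarrow–Elsford: Jarrow 13–4.
Jarrow–Marwick: Jarrow 11–6.
Jarrow vs Kelston: Kelston wins 11–6.
Penrith vs Elsford: Elsford, 9–8.
Penrith vs Marwick: Penrith, 10–7.
Penrith vs Kelston: Penrith, 10–7.
Elsford vs Marwick: Marwick wins 14–3.
Elsford vs Kelston: Kelston wins 11–6.
Marwick–Kelston: Kelston 11–6.
No city is unbeaten: Jarrow loses to Penrith; Penrith loses to Elsford; Elsford loses to Jarrow; Marwick loses to Jarrow; Kelston loses to Penrith. In particular Jarrow > Elsford > Penrith > Jarrow is a majority cycle — no Condorcet winner exists.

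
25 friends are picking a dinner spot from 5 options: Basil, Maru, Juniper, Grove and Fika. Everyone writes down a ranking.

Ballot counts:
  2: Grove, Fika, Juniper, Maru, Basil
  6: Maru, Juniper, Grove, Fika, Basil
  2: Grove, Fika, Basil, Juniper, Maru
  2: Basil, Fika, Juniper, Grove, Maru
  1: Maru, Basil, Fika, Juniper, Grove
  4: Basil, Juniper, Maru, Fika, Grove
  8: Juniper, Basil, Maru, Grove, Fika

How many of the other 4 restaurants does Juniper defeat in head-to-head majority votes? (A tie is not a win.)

Juniper against each rival (25 friends):
Juniper vs Basil: Juniper preferred on 2+6+8 = 16 ballots; Juniper wins 16–9.
Juniper vs Maru: Juniper preferred on 2+2+2+4+8 = 18 ballots; Juniper wins 18–7.
Juniper vs Grove: 6+2+1+4+8 = 21 for Juniper, 4 for Grove — Juniper by 21–4.
Juniper vs Fika: Juniper, 18–7.
Juniper beats Basil, Maru, Grove, Fika — 4 pairwise wins.

4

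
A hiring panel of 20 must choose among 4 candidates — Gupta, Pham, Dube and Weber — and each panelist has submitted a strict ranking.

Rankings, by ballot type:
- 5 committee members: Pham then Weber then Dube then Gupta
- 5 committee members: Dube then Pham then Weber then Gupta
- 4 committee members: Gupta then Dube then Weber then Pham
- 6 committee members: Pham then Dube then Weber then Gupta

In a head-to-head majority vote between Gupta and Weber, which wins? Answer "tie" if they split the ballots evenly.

Ballots ranking Gupta above Weber: 4.
Ballots ranking Weber above Gupta: 20 − 4 = 16.
Weber wins the head-to-head 16–4.

Weber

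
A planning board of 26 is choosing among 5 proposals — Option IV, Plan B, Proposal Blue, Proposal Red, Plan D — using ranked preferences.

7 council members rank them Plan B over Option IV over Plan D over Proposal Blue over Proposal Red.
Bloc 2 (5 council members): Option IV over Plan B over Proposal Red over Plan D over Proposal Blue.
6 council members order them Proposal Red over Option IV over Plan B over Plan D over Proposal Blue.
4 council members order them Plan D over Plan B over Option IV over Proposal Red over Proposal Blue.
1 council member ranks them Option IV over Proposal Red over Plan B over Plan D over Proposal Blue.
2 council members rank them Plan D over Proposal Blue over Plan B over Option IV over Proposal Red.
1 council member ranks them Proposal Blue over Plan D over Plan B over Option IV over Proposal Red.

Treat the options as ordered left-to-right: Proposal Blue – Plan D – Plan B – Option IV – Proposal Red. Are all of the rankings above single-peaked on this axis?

Axis positions: Proposal Blue=1, Plan D=2, Plan B=3, Option IV=4, Proposal Red=5.
Bloc 1 (peak Plan B at position 3): ranking walks positions 3-4-2-1-5, expanding outward from the peak — single-peaked.
Bloc 2 (peak Option IV at position 4): ranking walks positions 4-3-5-2-1, expanding outward from the peak — single-peaked.
Bloc 3 (peak Proposal Red at position 5): ranking walks positions 5-4-3-2-1, expanding outward from the peak — single-peaked.
Bloc 4 (peak Plan D at position 2): ranking walks positions 2-3-4-5-1, expanding outward from the peak — single-peaked.
Bloc 5 (peak Option IV at position 4): ranking walks positions 4-5-3-2-1, expanding outward from the peak — single-peaked.
Bloc 6 (peak Plan D at position 2): ranking walks positions 2-1-3-4-5, expanding outward from the peak — single-peaked.
Bloc 7 (peak Proposal Blue at position 1): ranking walks positions 1-2-3-4-5, expanding outward from the peak — single-peaked.
Every ranking is single-peaked on this axis.

yes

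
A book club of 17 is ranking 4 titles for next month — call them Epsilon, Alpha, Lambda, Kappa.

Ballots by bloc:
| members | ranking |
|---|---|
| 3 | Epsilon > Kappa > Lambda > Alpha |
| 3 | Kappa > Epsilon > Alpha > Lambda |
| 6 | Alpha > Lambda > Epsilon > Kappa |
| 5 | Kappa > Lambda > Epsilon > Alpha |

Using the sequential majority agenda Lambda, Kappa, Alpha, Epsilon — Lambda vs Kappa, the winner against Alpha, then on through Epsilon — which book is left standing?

Round 1: Lambda vs Kappa — 6–11, Kappa advances.
Round 2: Kappa vs Alpha — 11–6, Kappa advances.
Round 3: Kappa vs Epsilon — 8–9, Epsilon advances.
The agenda winner is Epsilon.

Epsilon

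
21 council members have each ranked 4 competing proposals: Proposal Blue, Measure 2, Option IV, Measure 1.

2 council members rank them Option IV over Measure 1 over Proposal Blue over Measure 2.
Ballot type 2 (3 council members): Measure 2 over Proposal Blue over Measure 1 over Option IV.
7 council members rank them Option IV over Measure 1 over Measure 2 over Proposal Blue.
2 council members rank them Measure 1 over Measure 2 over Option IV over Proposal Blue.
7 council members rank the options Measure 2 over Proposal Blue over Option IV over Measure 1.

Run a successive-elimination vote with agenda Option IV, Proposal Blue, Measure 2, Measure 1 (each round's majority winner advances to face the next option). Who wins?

Measure 1

Round 1: Option IV vs Proposal Blue — 11–10, Option IV advances.
Round 2: Option IV vs Measure 2 — 9–12, Measure 2 advances.
Round 3: Measure 2 vs Measure 1 — 10–11, Measure 1 advances.
The agenda winner is Measure 1.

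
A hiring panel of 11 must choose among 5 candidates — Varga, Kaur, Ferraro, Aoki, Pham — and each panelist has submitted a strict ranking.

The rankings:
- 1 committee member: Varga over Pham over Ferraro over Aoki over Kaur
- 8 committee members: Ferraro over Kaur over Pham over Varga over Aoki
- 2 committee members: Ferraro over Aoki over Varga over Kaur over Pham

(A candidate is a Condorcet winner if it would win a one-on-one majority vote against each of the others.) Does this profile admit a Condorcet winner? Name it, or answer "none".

Ferraro

Check each pair by majority over 11 ballots:
Varga vs Kaur: Kaur wins 8–3.
Varga vs Ferraro: Ferraro wins 10–1.
Varga vs Aoki: Varga wins 9–2.
Varga–Pham: Pham 8–3.
Kaur–Ferraro: Ferraro 11–0.
Kaur vs Aoki: Kaur, 8–3.
Kaur vs Pham: Kaur, 10–1.
Ferraro vs Aoki: Ferraro, 11–0.
Ferraro vs Pham: Ferraro wins 10–1.
Aoki vs Pham: Pham, 9–2.
Ferraro defeats every rival head-to-head and is the Condorcet winner.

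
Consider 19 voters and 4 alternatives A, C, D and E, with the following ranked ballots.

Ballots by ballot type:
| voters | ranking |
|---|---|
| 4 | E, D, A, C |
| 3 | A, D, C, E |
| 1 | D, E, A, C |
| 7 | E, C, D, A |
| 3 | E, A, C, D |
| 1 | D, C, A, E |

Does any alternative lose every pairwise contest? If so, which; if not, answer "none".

none

Head-to-head results (19 voters):
A vs C: A wins 11–8.
A vs D: D, 13–6.
A vs E: 4 to 15, E.
C vs D: C preferred on 7+3 = 10 ballots; C wins 10–9.
C vs E: C is ranked higher on 3+1 = 4 ballots, E on 15. E wins 15–4.
D vs E: E wins 14–5.
No alternative is winless: A beats C; C beats D; D beats A; E beats A. There is no Condorcet loser.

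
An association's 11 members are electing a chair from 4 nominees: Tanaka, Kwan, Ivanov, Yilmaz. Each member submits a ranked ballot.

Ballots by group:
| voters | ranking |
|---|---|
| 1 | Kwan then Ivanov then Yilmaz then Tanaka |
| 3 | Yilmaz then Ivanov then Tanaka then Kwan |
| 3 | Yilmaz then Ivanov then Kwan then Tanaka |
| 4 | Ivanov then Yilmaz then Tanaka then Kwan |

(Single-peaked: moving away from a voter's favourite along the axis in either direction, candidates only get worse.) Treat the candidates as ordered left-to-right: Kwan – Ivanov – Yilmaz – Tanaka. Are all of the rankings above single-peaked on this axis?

yes

Axis positions: Kwan=1, Ivanov=2, Yilmaz=3, Tanaka=4.
Group 1 (peak Kwan at position 1): ranking walks positions 1-2-3-4, expanding outward from the peak — single-peaked.
Group 2 (peak Yilmaz at position 3): ranking walks positions 3-2-4-1, expanding outward from the peak — single-peaked.
Group 3 (peak Yilmaz at position 3): ranking walks positions 3-2-1-4, expanding outward from the peak — single-peaked.
Group 4 (peak Ivanov at position 2): ranking walks positions 2-3-4-1, expanding outward from the peak — single-peaked.
Every ranking is single-peaked on this axis.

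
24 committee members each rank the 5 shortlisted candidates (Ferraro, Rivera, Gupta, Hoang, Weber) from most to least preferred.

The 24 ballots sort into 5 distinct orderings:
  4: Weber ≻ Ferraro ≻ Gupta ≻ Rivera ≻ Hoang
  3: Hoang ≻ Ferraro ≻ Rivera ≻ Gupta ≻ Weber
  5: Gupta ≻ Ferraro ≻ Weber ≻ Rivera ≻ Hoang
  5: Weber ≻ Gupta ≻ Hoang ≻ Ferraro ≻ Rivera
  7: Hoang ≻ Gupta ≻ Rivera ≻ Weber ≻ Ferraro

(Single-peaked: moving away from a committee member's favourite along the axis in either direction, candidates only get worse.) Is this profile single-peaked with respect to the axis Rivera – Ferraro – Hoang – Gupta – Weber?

Axis positions: Rivera=1, Ferraro=2, Hoang=3, Gupta=4, Weber=5.
Group 1: ranking walks positions 5-2-4-1-3; Ferraro is ranked above Gupta even though Gupta lies between Ferraro and the peak Weber on the axis — preferences dip and rise again. Not single-peaked.
Group 2 (peak Hoang at position 3): ranking walks positions 3-2-1-4-5, expanding outward from the peak — single-peaked.
Group 3: ranking walks positions 4-2-5-1-3; Ferraro is ranked above Hoang even though Hoang lies between Ferraro and the peak Gupta on the axis — preferences dip and rise again. Not single-peaked.
Group 4 (peak Weber at position 5): ranking walks positions 5-4-3-2-1, expanding outward from the peak — single-peaked.
Group 5: ranking walks positions 3-4-1-5-2; Rivera is ranked above Ferraro even though Ferraro lies between Rivera and the peak Hoang on the axis — preferences dip and rise again. Not single-peaked.
Group 1 violates single-peakedness, so the profile is not single-peaked on this axis.

no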